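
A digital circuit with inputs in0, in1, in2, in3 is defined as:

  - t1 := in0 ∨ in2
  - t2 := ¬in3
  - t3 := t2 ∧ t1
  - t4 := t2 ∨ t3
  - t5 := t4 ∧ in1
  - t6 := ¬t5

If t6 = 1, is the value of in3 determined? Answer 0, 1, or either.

Both values of in3 occur among assignments with t6 = 1:
  in3=0: in0=0, in1=0, in2=0, in3=0
  in3=1: in0=0, in1=0, in2=0, in3=1

either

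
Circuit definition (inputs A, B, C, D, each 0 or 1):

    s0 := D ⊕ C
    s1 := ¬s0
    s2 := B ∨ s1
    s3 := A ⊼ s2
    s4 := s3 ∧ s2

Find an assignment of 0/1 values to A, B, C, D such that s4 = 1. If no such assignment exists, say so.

A=0, B=1, C=0, D=0

s4 = s3 ∧ s2 must be 1, so both s3 = 1 and s2 = 1.
s3 = A ⊼ s2 must be 1, so at least one of A, s2 is 0.
Check with A=0, B=1, C=0, D=0:
s0 = D ⊕ C = 0 ⊕ 0 = 0
s1 = ¬s0 = ¬0 = 1
s2 = B ∨ s1 = 1 ∨ 1 = 1
s3 = A ⊼ s2 = 0 ⊼ 1 = 1
s4 = s3 ∧ s2 = 1 ∧ 1 = 1
So s4 = 1 as required.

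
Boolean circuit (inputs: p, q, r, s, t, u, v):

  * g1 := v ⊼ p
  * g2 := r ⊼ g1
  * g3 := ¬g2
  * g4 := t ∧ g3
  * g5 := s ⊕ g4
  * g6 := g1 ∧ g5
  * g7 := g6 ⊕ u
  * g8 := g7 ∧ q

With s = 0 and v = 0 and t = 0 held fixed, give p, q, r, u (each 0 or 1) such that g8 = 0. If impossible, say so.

Check with s = 0 and v = 0 and t = 0 and p=1, q=0, r=1, u=0:
g1 = v ⊼ p = 0 ⊼ 1 = 1
g2 = r ⊼ g1 = 1 ⊼ 1 = 0
g3 = ¬g2 = ¬0 = 1
g4 = t ∧ g3 = 0 ∧ 1 = 0
g5 = s ⊕ g4 = 0 ⊕ 0 = 0
g6 = g1 ∧ g5 = 1 ∧ 0 = 0
g7 = g6 ⊕ u = 0 ⊕ 0 = 0
g8 = g7 ∧ q = 0 ∧ 0 = 0
So g8 = 0.

p=1, q=0, r=1, u=0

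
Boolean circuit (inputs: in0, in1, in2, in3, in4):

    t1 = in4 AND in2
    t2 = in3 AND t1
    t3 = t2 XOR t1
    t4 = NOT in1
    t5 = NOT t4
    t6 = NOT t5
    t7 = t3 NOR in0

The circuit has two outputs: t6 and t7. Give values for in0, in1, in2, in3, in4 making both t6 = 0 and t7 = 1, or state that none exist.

in0=0, in1=1, in2=1, in3=0, in4=0

Check with in0=0, in1=1, in2=1, in3=0, in4=0:
t1 = in4 AND in2 = 0 AND 1 = 0
t2 = in3 AND t1 = 0 AND 0 = 0
t3 = t2 XOR t1 = 0 XOR 0 = 0
t4 = NOT in1 = NOT 1 = 0
t5 = NOT t4 = NOT 0 = 1
t6 = NOT t5 = NOT 1 = 0
t7 = t3 NOR in0 = 0 NOR 0 = 1
So t6 = 0 and t7 = 1.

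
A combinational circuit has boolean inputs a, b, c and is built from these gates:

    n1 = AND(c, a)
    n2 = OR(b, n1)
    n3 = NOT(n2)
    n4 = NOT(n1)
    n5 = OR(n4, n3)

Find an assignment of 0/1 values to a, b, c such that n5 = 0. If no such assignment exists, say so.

a=1, b=0, c=1

Check with a=1, b=0, c=1:
n1 = AND(c, a) = AND(1, 1) = 1
n2 = OR(b, n1) = OR(0, 1) = 1
n3 = NOT(n2) = NOT 1 = 0
n4 = NOT(n1) = NOT 1 = 0
n5 = OR(n4, n3) = OR(0, 0) = 0
So n5 = 0 as required.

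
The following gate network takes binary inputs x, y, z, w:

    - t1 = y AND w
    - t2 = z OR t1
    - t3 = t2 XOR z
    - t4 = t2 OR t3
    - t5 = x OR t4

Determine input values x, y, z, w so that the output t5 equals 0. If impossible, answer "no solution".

x=0, y=0, z=0, w=1

Check with x=0, y=0, z=0, w=1:
t1 = y AND w = 0 AND 1 = 0
t2 = z OR t1 = 0 OR 0 = 0
t3 = t2 XOR z = 0 XOR 0 = 0
t4 = t2 OR t3 = 0 OR 0 = 0
t5 = x OR t4 = 0 OR 0 = 0
So t5 = 0 as required.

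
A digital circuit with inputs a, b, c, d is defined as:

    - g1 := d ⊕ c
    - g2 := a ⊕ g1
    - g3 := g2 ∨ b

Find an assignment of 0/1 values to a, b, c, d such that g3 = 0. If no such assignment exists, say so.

Check with a=0, b=0, c=1, d=1:
g1 = d ⊕ c = 1 ⊕ 1 = 0
g2 = a ⊕ g1 = 0 ⊕ 0 = 0
g3 = g2 ∨ b = 0 ∨ 0 = 0
So g3 = 0 as required.

a=0, b=0, c=1, d=1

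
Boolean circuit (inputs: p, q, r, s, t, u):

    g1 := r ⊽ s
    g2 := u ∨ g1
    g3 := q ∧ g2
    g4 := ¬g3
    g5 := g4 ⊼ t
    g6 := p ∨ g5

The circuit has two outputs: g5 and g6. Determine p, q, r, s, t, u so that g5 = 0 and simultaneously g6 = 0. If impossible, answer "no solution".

p=0, q=0, r=1, s=0, t=1, u=0

Check with p=0, q=0, r=1, s=0, t=1, u=0:
g1 = r ⊽ s = 1 ⊽ 0 = 0
g2 = u ∨ g1 = 0 ∨ 0 = 0
g3 = q ∧ g2 = 0 ∧ 0 = 0
g4 = ¬g3 = ¬0 = 1
g5 = g4 ⊼ t = 1 ⊼ 1 = 0
g6 = p ∨ g5 = 0 ∨ 0 = 0
So g5 = 0 and g6 = 0.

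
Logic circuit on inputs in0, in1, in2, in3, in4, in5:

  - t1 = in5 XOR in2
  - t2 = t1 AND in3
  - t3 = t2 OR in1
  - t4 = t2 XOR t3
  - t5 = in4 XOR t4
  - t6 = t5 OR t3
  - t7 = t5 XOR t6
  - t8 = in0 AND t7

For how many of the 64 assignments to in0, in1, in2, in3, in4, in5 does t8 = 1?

10

t8 = in0 AND t7 must be 1, so both in0 = 1 and t7 = 1.
t7 = t5 XOR t6 must be 1, so t5 and t6 differ.
Enumerating the 64 input combinations, 10 give t8 = 1 and 54 give t8 = 0.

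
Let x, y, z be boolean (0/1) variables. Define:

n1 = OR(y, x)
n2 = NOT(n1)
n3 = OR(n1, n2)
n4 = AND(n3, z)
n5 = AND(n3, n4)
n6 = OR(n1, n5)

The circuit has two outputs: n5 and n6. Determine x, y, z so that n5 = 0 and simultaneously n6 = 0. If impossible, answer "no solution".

x=0, y=0, z=0

Check with x=0, y=0, z=0:
n1 = OR(y, x) = OR(0, 0) = 0
n2 = NOT(n1) = NOT 0 = 1
n3 = OR(n1, n2) = OR(0, 1) = 1
n4 = AND(n3, z) = AND(1, 0) = 0
n5 = AND(n3, n4) = AND(1, 0) = 0
n6 = OR(n1, n5) = OR(0, 0) = 0
So n5 = 0 and n6 = 0.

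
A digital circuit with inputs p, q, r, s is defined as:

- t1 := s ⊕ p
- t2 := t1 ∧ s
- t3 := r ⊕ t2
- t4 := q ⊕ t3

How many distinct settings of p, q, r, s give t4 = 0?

8

t4 = q ⊕ t3 must be 0, so q and t3 are equal.
Enumerating the 16 input combinations, 8 give t4 = 0 and 8 give t4 = 1.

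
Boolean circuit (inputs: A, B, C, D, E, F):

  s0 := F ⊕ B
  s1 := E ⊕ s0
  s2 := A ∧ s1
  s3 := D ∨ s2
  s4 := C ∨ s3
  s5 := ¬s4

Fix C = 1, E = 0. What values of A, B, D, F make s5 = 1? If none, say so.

no solution exists

With C = 1, E = 0 fixed, none of the 16 settings of A, B, D, F give s5 = 1.
For example, with A=0, B=1, D=1, F=0:
s0 = F ⊕ B = 0 ⊕ 1 = 1
s1 = E ⊕ s0 = 0 ⊕ 1 = 1
s2 = A ∧ s1 = 0 ∧ 1 = 0
s3 = D ∨ s2 = 1 ∨ 0 = 1
s4 = C ∨ s3 = 1 ∨ 1 = 1
s5 = ¬s4 = ¬1 = 0
giving s5 = 0 ≠ 1.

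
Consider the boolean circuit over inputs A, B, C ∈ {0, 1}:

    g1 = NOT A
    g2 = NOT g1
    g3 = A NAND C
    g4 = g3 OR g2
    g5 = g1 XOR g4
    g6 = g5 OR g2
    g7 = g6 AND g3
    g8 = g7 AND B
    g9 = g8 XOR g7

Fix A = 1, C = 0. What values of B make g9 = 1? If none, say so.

Check with A = 1, C = 0 and B=0:
g1 = NOT A = NOT 1 = 0
g2 = NOT g1 = NOT 0 = 1
g3 = A NAND C = 1 NAND 0 = 1
g4 = g3 OR g2 = 1 OR 1 = 1
g5 = g1 XOR g4 = 0 XOR 1 = 1
g6 = g5 OR g2 = 1 OR 1 = 1
g7 = g6 AND g3 = 1 AND 1 = 1
g8 = g7 AND B = 1 AND 0 = 0
g9 = g8 XOR g7 = 0 XOR 1 = 1
So g9 = 1.

B=0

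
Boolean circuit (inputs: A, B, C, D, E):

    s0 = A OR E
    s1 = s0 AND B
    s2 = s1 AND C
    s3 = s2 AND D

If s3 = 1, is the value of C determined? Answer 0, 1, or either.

s3 = s2 AND D must be 1, so both s2 = 1 and D = 1.
Every assignment with s3 = 1 has C = 1; there are 3 such assignment(s).
  A=0, B=1, C=1, D=1, E=1
  A=1, B=1, C=1, D=1, E=0
  A=1, B=1, C=1, D=1, E=1

1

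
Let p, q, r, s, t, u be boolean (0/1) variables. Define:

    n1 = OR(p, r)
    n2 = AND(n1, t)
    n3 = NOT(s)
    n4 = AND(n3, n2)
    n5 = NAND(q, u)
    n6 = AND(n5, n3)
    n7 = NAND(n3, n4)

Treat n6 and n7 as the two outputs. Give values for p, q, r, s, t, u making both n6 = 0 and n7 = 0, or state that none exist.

p=0, q=1, r=1, s=0, t=1, u=1

Check with p=0, q=1, r=1, s=0, t=1, u=1:
n1 = OR(p, r) = OR(0, 1) = 1
n2 = AND(n1, t) = AND(1, 1) = 1
n3 = NOT(s) = NOT 0 = 1
n4 = AND(n3, n2) = AND(1, 1) = 1
n5 = NAND(q, u) = NAND(1, 1) = 0
n6 = AND(n5, n3) = AND(0, 1) = 0
n7 = NAND(n3, n4) = NAND(1, 1) = 0
So n6 = 0 and n7 = 0.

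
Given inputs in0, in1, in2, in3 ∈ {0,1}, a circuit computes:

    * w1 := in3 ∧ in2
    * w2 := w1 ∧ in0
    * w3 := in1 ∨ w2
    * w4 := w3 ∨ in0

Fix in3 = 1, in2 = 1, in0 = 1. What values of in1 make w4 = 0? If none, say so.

no solution exists

With in3 = 1, in2 = 1, in0 = 1 fixed, none of the 2 settings of in1 give w4 = 0.
For example, with in1=0:
w1 = in3 ∧ in2 = 1 ∧ 1 = 1
w2 = w1 ∧ in0 = 1 ∧ 1 = 1
w3 = in1 ∨ w2 = 0 ∨ 1 = 1
w4 = w3 ∨ in0 = 1 ∨ 1 = 1
giving w4 = 1 ≠ 0.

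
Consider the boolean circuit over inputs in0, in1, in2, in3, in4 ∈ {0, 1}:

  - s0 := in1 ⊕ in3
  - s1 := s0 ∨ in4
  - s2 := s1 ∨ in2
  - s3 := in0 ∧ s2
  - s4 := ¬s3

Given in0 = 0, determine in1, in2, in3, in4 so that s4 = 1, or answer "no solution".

in1=1 in2=0 in3=0 in4=0

s4 = ¬s3 must be 1, so s3 = 0.
s3 = in0 ∧ s2 must be 0, so at least one of in0, s2 is 0.
Check with in0 = 0 and in1=1, in2=0, in3=0, in4=0:
s0 = in1 ⊕ in3 = 1 ⊕ 0 = 1
s1 = s0 ∨ in4 = 1 ∨ 0 = 1
s2 = s1 ∨ in2 = 1 ∨ 0 = 1
s3 = in0 ∧ s2 = 0 ∧ 1 = 0
s4 = ¬s3 = ¬0 = 1
So s4 = 1.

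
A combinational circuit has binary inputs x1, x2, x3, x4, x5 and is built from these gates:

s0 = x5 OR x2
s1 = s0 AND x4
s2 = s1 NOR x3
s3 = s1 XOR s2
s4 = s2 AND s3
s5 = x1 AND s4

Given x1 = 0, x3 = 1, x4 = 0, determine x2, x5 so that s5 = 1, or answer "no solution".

With x1 = 0, x3 = 1, x4 = 0 fixed, none of the 4 settings of x2, x5 give s5 = 1.
For example, with x2=1, x5=0:
s0 = x5 OR x2 = 0 OR 1 = 1
s1 = s0 AND x4 = 1 AND 0 = 0
s2 = s1 NOR x3 = 0 NOR 1 = 0
s3 = s1 XOR s2 = 0 XOR 0 = 0
s4 = s2 AND s3 = 0 AND 0 = 0
s5 = x1 AND s4 = 0 AND 0 = 0
giving s5 = 0 ≠ 1.

no solution exists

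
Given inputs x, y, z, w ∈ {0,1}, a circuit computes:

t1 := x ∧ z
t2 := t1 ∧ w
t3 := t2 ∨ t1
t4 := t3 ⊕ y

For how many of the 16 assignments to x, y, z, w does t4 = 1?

t4 = t3 ⊕ y must be 1, so t3 and y differ.
Enumerating the 16 input combinations, 8 give t4 = 1 and 8 give t4 = 0.

8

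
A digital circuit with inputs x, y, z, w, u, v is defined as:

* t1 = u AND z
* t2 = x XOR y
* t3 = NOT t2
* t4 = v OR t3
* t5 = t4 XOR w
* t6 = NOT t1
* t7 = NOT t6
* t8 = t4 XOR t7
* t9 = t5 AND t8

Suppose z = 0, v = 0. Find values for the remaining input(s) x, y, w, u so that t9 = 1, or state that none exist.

x=0, y=0, w=0, u=1

Check with z = 0, v = 0 and x=0, y=0, w=0, u=1:
t1 = u AND z = 1 AND 0 = 0
t2 = x XOR y = 0 XOR 0 = 0
t3 = NOT t2 = NOT 0 = 1
t4 = v OR t3 = 0 OR 1 = 1
t5 = t4 XOR w = 1 XOR 0 = 1
t6 = NOT t1 = NOT 0 = 1
t7 = NOT t6 = NOT 1 = 0
t8 = t4 XOR t7 = 1 XOR 0 = 1
t9 = t5 AND t8 = 1 AND 1 = 1
So t9 = 1.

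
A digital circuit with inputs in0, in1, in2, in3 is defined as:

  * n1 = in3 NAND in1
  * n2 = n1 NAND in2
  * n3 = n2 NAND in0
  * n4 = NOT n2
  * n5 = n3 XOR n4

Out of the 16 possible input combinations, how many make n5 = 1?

n5 = n3 XOR n4 must be 1, so n3 and n4 differ.
Satisfying assignments:
  in0=0, in1=0, in2=0, in3=0
  in0=0, in1=0, in2=0, in3=1
  in0=0, in1=1, in2=0, in3=0
  in0=0, in1=1, in2=0, in3=1
  in0=0, in1=1, in2=1, in3=1

5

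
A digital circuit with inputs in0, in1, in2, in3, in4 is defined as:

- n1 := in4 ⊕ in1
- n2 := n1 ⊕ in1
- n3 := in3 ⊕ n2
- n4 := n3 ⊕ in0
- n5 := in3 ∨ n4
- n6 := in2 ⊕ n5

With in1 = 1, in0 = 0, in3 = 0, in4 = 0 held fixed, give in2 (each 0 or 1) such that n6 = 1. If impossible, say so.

Check with in1 = 1, in0 = 0, in3 = 0, in4 = 0 and in2=1:
n1 = in4 ⊕ in1 = 0 ⊕ 1 = 1
n2 = n1 ⊕ in1 = 1 ⊕ 1 = 0
n3 = in3 ⊕ n2 = 0 ⊕ 0 = 0
n4 = n3 ⊕ in0 = 0 ⊕ 0 = 0
n5 = in3 ∨ n4 = 0 ∨ 0 = 0
n6 = in2 ⊕ n5 = 1 ⊕ 0 = 1
So n6 = 1.

in2=1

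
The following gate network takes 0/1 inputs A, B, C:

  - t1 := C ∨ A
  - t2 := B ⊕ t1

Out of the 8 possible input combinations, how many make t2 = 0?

4

t2 = B ⊕ t1 must be 0, so B and t1 are equal.
Satisfying assignments:
  A=0, B=0, C=0
  A=0, B=1, C=1
  A=1, B=1, C=0
  A=1, B=1, C=1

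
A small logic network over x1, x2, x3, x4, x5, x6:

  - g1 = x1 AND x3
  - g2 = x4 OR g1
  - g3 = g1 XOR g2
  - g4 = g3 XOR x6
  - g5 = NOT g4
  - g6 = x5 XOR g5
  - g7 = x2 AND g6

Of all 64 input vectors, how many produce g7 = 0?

g7 = x2 AND g6 must be 0, so at least one of x2, g6 is 0.
Enumerating the 64 input combinations, 48 give g7 = 0 and 16 give g7 = 1.

48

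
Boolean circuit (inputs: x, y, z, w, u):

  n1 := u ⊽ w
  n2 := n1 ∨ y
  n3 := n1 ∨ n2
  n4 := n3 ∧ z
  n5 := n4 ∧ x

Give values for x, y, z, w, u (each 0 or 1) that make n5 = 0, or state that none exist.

x=0, y=0, z=1, w=0, u=1

n5 = n4 ∧ x must be 0, so at least one of n4, x is 0.
Check with x=0, y=0, z=1, w=0, u=1:
n1 = u ⊽ w = 1 ⊽ 0 = 0
n2 = n1 ∨ y = 0 ∨ 0 = 0
n3 = n1 ∨ n2 = 0 ∨ 0 = 0
n4 = n3 ∧ z = 0 ∧ 1 = 0
n5 = n4 ∧ x = 0 ∧ 0 = 0
So n5 = 0 as required.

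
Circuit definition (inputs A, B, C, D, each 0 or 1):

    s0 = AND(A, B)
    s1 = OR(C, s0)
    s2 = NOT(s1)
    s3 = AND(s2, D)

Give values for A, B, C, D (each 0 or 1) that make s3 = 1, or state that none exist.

A=0 B=1 C=0 D=1

s3 = AND(s2, D) must be 1, so both s2 = 1 and D = 1.
s2 = NOT(s1) must be 1, so s1 = 0.
s1 = OR(C, s0) must be 0, so both C = 0 and s0 = 0.
Check with A=0 B=1 C=0 D=1:
s0 = AND(A, B) = AND(0, 1) = 0
s1 = OR(C, s0) = OR(0, 0) = 0
s2 = NOT(s1) = NOT 0 = 1
s3 = AND(s2, D) = AND(1, 1) = 1
So s3 = 1 as required.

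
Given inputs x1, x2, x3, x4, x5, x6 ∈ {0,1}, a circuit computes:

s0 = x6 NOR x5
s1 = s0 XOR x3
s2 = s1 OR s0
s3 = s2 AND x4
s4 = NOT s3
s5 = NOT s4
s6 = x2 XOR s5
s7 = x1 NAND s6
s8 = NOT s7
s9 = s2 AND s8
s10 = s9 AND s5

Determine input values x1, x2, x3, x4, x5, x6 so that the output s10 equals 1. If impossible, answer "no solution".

x1=1, x2=0, x3=1, x4=1, x5=0, x6=1

s10 = s9 AND s5 must be 1, so both s9 = 1 and s5 = 1.
s9 = s2 AND s8 must be 1, so both s2 = 1 and s8 = 1.
Check with x1=1, x2=0, x3=1, x4=1, x5=0, x6=1:
s0 = x6 NOR x5 = 1 NOR 0 = 0
s1 = s0 XOR x3 = 0 XOR 1 = 1
s2 = s1 OR s0 = 1 OR 0 = 1
s3 = s2 AND x4 = 1 AND 1 = 1
s4 = NOT s3 = NOT 1 = 0
s5 = NOT s4 = NOT 0 = 1
s6 = x2 XOR s5 = 0 XOR 1 = 1
s7 = x1 NAND s6 = 1 NAND 1 = 0
s8 = NOT s7 = NOT 0 = 1
s9 = s2 AND s8 = 1 AND 1 = 1
s10 = s9 AND s5 = 1 AND 1 = 1
So s10 = 1 as required.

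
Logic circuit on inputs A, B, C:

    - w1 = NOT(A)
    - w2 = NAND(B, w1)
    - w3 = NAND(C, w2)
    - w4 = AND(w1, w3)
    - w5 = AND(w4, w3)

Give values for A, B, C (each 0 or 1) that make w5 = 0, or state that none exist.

A=1, B=0, C=1

w5 = AND(w4, w3) must be 0, so at least one of w4, w3 is 0.
Check with A=1, B=0, C=1:
w1 = NOT(A) = NOT 1 = 0
w2 = NAND(B, w1) = NAND(0, 0) = 1
w3 = NAND(C, w2) = NAND(1, 1) = 0
w4 = AND(w1, w3) = AND(0, 0) = 0
w5 = AND(w4, w3) = AND(0, 0) = 0
So w5 = 0 as required.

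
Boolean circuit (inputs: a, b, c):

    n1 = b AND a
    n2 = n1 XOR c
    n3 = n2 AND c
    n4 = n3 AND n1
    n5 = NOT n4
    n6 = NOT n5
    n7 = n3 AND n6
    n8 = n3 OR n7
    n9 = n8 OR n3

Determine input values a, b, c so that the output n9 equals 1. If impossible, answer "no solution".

Check with a=0, b=0, c=1:
n1 = b AND a = 0 AND 0 = 0
n2 = n1 XOR c = 0 XOR 1 = 1
n3 = n2 AND c = 1 AND 1 = 1
n4 = n3 AND n1 = 1 AND 0 = 0
n5 = NOT n4 = NOT 0 = 1
n6 = NOT n5 = NOT 1 = 0
n7 = n3 AND n6 = 1 AND 0 = 0
n8 = n3 OR n7 = 1 OR 0 = 1
n9 = n8 OR n3 = 1 OR 1 = 1
So n9 = 1 as required.

a=0, b=0, c=1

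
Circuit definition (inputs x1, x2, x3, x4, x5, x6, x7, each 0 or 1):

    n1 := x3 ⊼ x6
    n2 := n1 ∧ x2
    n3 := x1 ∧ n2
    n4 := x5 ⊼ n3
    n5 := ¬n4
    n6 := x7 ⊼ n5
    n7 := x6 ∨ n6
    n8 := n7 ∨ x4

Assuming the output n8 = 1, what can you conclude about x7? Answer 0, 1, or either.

either

Both values of x7 occur among assignments with n8 = 1:
  x7=0: x1=0, x2=0, x3=0, x4=0, x5=0, x6=0, x7=0
  x7=1: x1=0, x2=0, x3=0, x4=0, x5=0, x6=0, x7=1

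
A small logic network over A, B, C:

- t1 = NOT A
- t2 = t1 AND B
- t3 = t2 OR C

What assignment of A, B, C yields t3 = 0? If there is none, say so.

A=1, B=1, C=0

Check with A=1, B=1, C=0:
t1 = NOT A = NOT 1 = 0
t2 = t1 AND B = 0 AND 1 = 0
t3 = t2 OR C = 0 OR 0 = 0
So t3 = 0 as required.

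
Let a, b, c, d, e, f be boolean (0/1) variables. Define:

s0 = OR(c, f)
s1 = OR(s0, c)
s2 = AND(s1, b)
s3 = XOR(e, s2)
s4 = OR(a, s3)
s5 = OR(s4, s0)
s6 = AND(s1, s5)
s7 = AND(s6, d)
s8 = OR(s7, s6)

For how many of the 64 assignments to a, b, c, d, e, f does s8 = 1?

s8 = OR(s7, s6) must be 1, so at least one of s7, s6 is 1.
Enumerating the 64 input combinations, 48 give s8 = 1 and 16 give s8 = 0.

48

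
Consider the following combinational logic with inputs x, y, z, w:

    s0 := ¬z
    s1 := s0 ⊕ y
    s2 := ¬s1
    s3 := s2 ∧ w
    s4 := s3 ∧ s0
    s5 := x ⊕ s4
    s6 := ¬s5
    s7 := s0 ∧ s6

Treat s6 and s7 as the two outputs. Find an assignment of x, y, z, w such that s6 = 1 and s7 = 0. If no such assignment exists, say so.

x=0 y=0 z=1 w=1

Check with x=0 y=0 z=1 w=1:
s0 = ¬z = ¬1 = 0
s1 = s0 ⊕ y = 0 ⊕ 0 = 0
s2 = ¬s1 = ¬0 = 1
s3 = s2 ∧ w = 1 ∧ 1 = 1
s4 = s3 ∧ s0 = 1 ∧ 0 = 0
s5 = x ⊕ s4 = 0 ⊕ 0 = 0
s6 = ¬s5 = ¬0 = 1
s7 = s0 ∧ s6 = 0 ∧ 1 = 0
So s6 = 1 and s7 = 0.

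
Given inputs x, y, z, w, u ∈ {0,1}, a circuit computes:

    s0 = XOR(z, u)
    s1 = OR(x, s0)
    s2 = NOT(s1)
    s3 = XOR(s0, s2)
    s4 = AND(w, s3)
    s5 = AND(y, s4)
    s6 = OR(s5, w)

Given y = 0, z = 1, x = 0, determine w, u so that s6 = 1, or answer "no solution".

Check with y = 0, z = 1, x = 0 and w=1, u=1:
s0 = XOR(z, u) = XOR(1, 1) = 0
s1 = OR(x, s0) = OR(0, 0) = 0
s2 = NOT(s1) = NOT 0 = 1
s3 = XOR(s0, s2) = XOR(0, 1) = 1
s4 = AND(w, s3) = AND(1, 1) = 1
s5 = AND(y, s4) = AND(0, 1) = 0
s6 = OR(s5, w) = OR(0, 1) = 1
So s6 = 1.

w=1 u=1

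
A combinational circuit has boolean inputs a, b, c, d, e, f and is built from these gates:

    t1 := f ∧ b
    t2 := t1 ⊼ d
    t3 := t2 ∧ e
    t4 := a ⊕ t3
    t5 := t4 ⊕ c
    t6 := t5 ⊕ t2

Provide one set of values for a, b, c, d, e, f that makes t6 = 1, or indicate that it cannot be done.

t6 = t5 ⊕ t2 must be 1, so t5 and t2 differ.
Check with a=0 b=1 c=1 d=1 e=1 f=1:
t1 = f ∧ b = 1 ∧ 1 = 1
t2 = t1 ⊼ d = 1 ⊼ 1 = 0
t3 = t2 ∧ e = 0 ∧ 1 = 0
t4 = a ⊕ t3 = 0 ⊕ 0 = 0
t5 = t4 ⊕ c = 0 ⊕ 1 = 1
t6 = t5 ⊕ t2 = 1 ⊕ 0 = 1
So t6 = 1 as required.

a=0 b=1 c=1 d=1 e=1 f=1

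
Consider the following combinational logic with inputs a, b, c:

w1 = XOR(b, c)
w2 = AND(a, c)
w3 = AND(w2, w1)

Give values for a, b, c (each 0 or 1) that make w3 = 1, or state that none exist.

w3 = AND(w2, w1) must be 1, so both w2 = 1 and w1 = 1.
w2 = AND(a, c) must be 1, so both a = 1 and c = 1.
w1 = XOR(b, c) must be 1, so b and c differ.
Check with a=1, b=0, c=1:
w1 = XOR(b, c) = XOR(0, 1) = 1
w2 = AND(a, c) = AND(1, 1) = 1
w3 = AND(w2, w1) = AND(1, 1) = 1
So w3 = 1 as required.

a=1, b=0, c=1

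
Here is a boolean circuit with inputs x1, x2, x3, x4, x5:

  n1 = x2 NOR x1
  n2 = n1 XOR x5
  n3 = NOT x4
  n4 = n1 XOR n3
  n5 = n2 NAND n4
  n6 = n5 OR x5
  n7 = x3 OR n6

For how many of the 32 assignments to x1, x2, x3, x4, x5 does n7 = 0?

1

n7 = x3 OR n6 must be 0, so both x3 = 0 and n6 = 0.
Enumerating the 32 input combinations, 1 give n7 = 0 and 31 give n7 = 1.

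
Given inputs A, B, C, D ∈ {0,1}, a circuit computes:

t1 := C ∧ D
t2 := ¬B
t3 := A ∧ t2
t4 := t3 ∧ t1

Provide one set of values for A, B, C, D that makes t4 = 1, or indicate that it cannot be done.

t4 = t3 ∧ t1 must be 1, so both t3 = 1 and t1 = 1.
Check with A=1, B=0, C=1, D=1:
t1 = C ∧ D = 1 ∧ 1 = 1
t2 = ¬B = ¬0 = 1
t3 = A ∧ t2 = 1 ∧ 1 = 1
t4 = t3 ∧ t1 = 1 ∧ 1 = 1
So t4 = 1 as required.

A=1, B=0, C=1, D=1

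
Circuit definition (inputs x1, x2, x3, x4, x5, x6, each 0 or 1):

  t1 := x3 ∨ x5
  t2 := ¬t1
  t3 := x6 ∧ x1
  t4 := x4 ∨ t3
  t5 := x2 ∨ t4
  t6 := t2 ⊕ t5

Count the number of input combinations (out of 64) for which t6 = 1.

42

t6 = t2 ⊕ t5 must be 1, so t2 and t5 differ.
Enumerating the 64 input combinations, 42 give t6 = 1 and 22 give t6 = 0.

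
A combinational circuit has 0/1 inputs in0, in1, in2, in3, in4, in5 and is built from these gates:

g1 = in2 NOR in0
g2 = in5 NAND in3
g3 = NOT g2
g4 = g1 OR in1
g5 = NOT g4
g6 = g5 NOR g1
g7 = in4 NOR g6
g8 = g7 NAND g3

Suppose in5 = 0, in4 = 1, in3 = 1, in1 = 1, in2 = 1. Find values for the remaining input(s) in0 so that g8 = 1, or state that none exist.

in0=0

g8 = g7 NAND g3 must be 1, so at least one of g7, g3 is 0.
Check with in5 = 0, in4 = 1, in3 = 1, in1 = 1, in2 = 1 and in0=0:
g1 = in2 NOR in0 = 1 NOR 0 = 0
g2 = in5 NAND in3 = 0 NAND 1 = 1
g3 = NOT g2 = NOT 1 = 0
g4 = g1 OR in1 = 0 OR 1 = 1
g5 = NOT g4 = NOT 1 = 0
g6 = g5 NOR g1 = 0 NOR 0 = 1
g7 = in4 NOR g6 = 1 NOR 1 = 0
g8 = g7 NAND g3 = 0 NAND 0 = 1
So g8 = 1.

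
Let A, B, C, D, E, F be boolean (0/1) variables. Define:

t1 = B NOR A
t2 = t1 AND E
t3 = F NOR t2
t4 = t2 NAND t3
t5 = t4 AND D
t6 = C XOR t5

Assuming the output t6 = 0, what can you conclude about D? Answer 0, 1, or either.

either

Both values of D occur among assignments with t6 = 0:
  D=0: A=0, B=0, C=0, D=0, E=0, F=0
  D=1: A=0, B=0, C=1, D=1, E=0, F=0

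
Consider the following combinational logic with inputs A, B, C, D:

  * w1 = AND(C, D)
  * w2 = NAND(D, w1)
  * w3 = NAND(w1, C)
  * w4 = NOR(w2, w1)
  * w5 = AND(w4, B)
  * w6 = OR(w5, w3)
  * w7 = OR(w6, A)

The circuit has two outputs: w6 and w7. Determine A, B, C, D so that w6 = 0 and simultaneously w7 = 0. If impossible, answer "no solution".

A=0, B=1, C=1, D=1

Check with A=0, B=1, C=1, D=1:
w1 = AND(C, D) = AND(1, 1) = 1
w2 = NAND(D, w1) = NAND(1, 1) = 0
w3 = NAND(w1, C) = NAND(1, 1) = 0
w4 = NOR(w2, w1) = NOR(0, 1) = 0
w5 = AND(w4, B) = AND(0, 1) = 0
w6 = OR(w5, w3) = OR(0, 0) = 0
w7 = OR(w6, A) = OR(0, 0) = 0
So w6 = 0 and w7 = 0.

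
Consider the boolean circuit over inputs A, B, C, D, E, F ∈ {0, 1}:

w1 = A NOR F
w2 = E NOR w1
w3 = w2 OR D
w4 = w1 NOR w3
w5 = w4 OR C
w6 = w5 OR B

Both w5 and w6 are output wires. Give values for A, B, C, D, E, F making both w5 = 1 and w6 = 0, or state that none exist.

Across all 64 input combinations, none give both w5 = 1 and w6 = 0.

no solution exists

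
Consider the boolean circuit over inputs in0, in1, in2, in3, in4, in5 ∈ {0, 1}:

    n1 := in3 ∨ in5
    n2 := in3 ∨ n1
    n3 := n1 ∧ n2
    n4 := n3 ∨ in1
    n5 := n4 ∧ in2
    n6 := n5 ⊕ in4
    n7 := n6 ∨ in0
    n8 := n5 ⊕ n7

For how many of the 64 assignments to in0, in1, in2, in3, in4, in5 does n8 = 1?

34

n8 = n5 ⊕ n7 must be 1, so n5 and n7 differ.
Enumerating the 64 input combinations, 34 give n8 = 1 and 30 give n8 = 0.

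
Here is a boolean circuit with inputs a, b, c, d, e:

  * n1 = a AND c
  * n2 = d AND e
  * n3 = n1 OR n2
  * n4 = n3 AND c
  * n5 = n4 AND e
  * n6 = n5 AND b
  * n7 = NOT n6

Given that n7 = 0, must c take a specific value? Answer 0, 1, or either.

1

n7 = NOT n6 must be 0, so n6 = 1.
n6 = n5 AND b must be 1, so both n5 = 1 and b = 1.
Every assignment with n7 = 0 has c = 1; there are 3 such assignment(s).
  a=0, b=1, c=1, d=1, e=1
  a=1, b=1, c=1, d=0, e=1
  a=1, b=1, c=1, d=1, e=1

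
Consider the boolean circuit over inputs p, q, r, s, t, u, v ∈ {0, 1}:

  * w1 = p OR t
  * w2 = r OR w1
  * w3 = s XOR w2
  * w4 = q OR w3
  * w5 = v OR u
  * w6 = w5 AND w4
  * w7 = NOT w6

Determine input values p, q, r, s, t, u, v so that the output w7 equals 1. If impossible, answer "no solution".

w7 = NOT w6 must be 1, so w6 = 0.
w6 = w5 AND w4 must be 0, so at least one of w5, w4 is 0.
Check with p=0, q=0, r=0, s=0, t=1, u=0, v=0:
w1 = p OR t = 0 OR 1 = 1
w2 = r OR w1 = 0 OR 1 = 1
w3 = s XOR w2 = 0 XOR 1 = 1
w4 = q OR w3 = 0 OR 1 = 1
w5 = v OR u = 0 OR 0 = 0
w6 = w5 AND w4 = 0 AND 1 = 0
w7 = NOT w6 = NOT 0 = 1
So w7 = 1 as required.

p=0, q=0, r=0, s=0, t=1, u=0, v=0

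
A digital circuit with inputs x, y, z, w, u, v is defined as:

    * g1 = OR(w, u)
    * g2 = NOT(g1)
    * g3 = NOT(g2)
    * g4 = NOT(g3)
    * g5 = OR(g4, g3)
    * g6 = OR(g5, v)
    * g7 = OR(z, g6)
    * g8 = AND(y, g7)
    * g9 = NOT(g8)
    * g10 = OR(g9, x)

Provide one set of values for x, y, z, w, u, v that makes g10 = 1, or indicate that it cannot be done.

Check with x=1 y=0 z=1 w=0 u=1 v=1:
g1 = OR(w, u) = OR(0, 1) = 1
g2 = NOT(g1) = NOT 1 = 0
g3 = NOT(g2) = NOT 0 = 1
g4 = NOT(g3) = NOT 1 = 0
g5 = OR(g4, g3) = OR(0, 1) = 1
g6 = OR(g5, v) = OR(1, 1) = 1
g7 = OR(z, g6) = OR(1, 1) = 1
g8 = AND(y, g7) = AND(0, 1) = 0
g9 = NOT(g8) = NOT 0 = 1
g10 = OR(g9, x) = OR(1, 1) = 1
So g10 = 1 as required.

x=1 y=0 z=1 w=0 u=1 v=1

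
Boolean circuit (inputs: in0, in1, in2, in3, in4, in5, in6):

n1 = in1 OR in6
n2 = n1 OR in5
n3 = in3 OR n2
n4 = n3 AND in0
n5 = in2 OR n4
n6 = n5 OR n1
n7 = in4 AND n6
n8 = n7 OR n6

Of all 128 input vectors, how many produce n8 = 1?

n8 = n7 OR n6 must be 1, so at least one of n7, n6 is 1.
Enumerating the 128 input combinations, 118 give n8 = 1 and 10 give n8 = 0.

118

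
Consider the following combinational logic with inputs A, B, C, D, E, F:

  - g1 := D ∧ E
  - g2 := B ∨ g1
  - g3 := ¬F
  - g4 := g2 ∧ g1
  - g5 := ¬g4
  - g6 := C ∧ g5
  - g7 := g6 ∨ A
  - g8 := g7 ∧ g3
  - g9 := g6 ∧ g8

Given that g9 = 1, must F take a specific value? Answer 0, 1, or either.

0

g9 = g6 ∧ g8 must be 1, so both g6 = 1 and g8 = 1.
g6 = C ∧ g5 must be 1, so both C = 1 and g5 = 1.
Every assignment with g9 = 1 has F = 0; there are 12 such assignment(s).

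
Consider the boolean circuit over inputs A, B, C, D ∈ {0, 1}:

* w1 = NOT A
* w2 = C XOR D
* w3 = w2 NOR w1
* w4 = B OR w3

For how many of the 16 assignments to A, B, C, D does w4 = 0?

w4 = B OR w3 must be 0, so both B = 0 and w3 = 0.
w3 = w2 NOR w1 must be 0, so at least one of w2, w1 is 1.
Satisfying assignments:
  A=0, B=0, C=0, D=0
  A=0, B=0, C=0, D=1
  A=0, B=0, C=1, D=0
  A=0, B=0, C=1, D=1
  A=1, B=0, C=0, D=1
  A=1, B=0, C=1, D=0

6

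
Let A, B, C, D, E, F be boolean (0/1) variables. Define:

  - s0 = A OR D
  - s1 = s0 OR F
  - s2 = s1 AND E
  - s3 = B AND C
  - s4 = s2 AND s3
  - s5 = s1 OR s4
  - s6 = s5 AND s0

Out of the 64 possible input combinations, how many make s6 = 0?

s6 = s5 AND s0 must be 0, so at least one of s5, s0 is 0.
Enumerating the 64 input combinations, 16 give s6 = 0 and 48 give s6 = 1.

16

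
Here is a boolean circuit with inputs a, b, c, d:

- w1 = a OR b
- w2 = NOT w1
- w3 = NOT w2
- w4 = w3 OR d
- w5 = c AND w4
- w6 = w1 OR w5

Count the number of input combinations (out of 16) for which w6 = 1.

13

w6 = w1 OR w5 must be 1, so at least one of w1, w5 is 1.
Enumerating the 16 input combinations, 13 give w6 = 1 and 3 give w6 = 0.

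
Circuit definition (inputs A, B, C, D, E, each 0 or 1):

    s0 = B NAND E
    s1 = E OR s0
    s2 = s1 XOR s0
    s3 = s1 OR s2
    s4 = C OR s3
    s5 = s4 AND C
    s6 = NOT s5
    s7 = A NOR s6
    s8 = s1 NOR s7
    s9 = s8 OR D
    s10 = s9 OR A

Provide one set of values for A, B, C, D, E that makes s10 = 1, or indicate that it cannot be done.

A=0 B=0 C=0 D=1 E=0

s10 = s9 OR A must be 1, so at least one of s9, A is 1.
Check with A=0 B=0 C=0 D=1 E=0:
s0 = B NAND E = 0 NAND 0 = 1
s1 = E OR s0 = 0 OR 1 = 1
s2 = s1 XOR s0 = 1 XOR 1 = 0
s3 = s1 OR s2 = 1 OR 0 = 1
s4 = C OR s3 = 0 OR 1 = 1
s5 = s4 AND C = 1 AND 0 = 0
s6 = NOT s5 = NOT 0 = 1
s7 = A NOR s6 = 0 NOR 1 = 0
s8 = s1 NOR s7 = 1 NOR 0 = 0
s9 = s8 OR D = 0 OR 1 = 1
s10 = s9 OR A = 1 OR 0 = 1
So s10 = 1 as required.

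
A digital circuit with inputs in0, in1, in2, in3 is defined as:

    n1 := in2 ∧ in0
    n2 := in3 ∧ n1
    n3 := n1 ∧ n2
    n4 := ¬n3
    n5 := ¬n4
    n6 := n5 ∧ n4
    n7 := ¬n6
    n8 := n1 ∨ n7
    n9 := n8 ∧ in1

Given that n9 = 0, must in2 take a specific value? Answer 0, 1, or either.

either

Both values of in2 occur among assignments with n9 = 0:
  in2=0: in0=0, in1=0, in2=0, in3=0
  in2=1: in0=0, in1=0, in2=1, in3=0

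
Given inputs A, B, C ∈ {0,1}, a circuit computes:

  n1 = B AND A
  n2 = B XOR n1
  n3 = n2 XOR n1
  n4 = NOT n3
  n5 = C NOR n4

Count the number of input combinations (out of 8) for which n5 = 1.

n5 = C NOR n4 must be 1, so both C = 0 and n4 = 0.
n4 = NOT n3 must be 0, so n3 = 1.
Satisfying assignments:
  A=0, B=1, C=0
  A=1, B=1, C=0

2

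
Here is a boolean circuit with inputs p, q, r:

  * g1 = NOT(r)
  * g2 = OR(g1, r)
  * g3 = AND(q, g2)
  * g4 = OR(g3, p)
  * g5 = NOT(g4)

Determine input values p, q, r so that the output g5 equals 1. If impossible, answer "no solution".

p=0, q=0, r=1

g5 = NOT(g4) must be 1, so g4 = 0.
g4 = OR(g3, p) must be 0, so both g3 = 0 and p = 0.
Check with p=0, q=0, r=1:
g1 = NOT(r) = NOT 1 = 0
g2 = OR(g1, r) = OR(0, 1) = 1
g3 = AND(q, g2) = AND(0, 1) = 0
g4 = OR(g3, p) = OR(0, 0) = 0
g5 = NOT(g4) = NOT 0 = 1
So g5 = 1 as required.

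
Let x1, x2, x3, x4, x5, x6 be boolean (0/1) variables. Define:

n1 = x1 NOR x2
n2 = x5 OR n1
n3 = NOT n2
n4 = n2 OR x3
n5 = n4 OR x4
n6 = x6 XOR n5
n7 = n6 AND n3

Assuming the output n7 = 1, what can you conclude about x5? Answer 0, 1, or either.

n7 = n6 AND n3 must be 1, so both n6 = 1 and n3 = 1.
n6 = x6 XOR n5 must be 1, so x6 and n5 differ.
Every assignment with n7 = 1 has x5 = 0; there are 12 such assignment(s).

0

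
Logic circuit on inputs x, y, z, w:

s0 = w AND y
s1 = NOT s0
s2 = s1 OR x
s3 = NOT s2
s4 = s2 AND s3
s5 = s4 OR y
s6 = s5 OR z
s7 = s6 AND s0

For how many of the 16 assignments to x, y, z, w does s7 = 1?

4

s7 = s6 AND s0 must be 1, so both s6 = 1 and s0 = 1.
Satisfying assignments:
  x=0, y=1, z=0, w=1
  x=0, y=1, z=1, w=1
  x=1, y=1, z=0, w=1
  x=1, y=1, z=1, w=1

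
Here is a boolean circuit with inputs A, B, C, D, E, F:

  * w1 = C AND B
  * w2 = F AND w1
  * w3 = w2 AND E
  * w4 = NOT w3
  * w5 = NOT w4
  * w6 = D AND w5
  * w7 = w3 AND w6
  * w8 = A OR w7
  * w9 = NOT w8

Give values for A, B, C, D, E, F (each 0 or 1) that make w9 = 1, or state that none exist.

A=0 B=0 C=1 D=0 E=0 F=0

w9 = NOT w8 must be 1, so w8 = 0.
w8 = A OR w7 must be 0, so both A = 0 and w7 = 0.
w7 = w3 AND w6 must be 0, so at least one of w3, w6 is 0.
Check with A=0 B=0 C=1 D=0 E=0 F=0:
w1 = C AND B = 1 AND 0 = 0
w2 = F AND w1 = 0 AND 0 = 0
w3 = w2 AND E = 0 AND 0 = 0
w4 = NOT w3 = NOT 0 = 1
w5 = NOT w4 = NOT 1 = 0
w6 = D AND w5 = 0 AND 0 = 0
w7 = w3 AND w6 = 0 AND 0 = 0
w8 = A OR w7 = 0 OR 0 = 0
w9 = NOT w8 = NOT 0 = 1
So w9 = 1 as required.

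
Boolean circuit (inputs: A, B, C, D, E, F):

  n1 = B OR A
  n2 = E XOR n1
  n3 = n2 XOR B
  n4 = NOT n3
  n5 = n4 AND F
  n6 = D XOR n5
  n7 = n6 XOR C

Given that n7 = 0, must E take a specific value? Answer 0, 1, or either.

either

Both values of E occur among assignments with n7 = 0:
  E=0: A=0, B=0, C=0, D=0, E=0, F=0
  E=1: A=0, B=0, C=0, D=0, E=1, F=0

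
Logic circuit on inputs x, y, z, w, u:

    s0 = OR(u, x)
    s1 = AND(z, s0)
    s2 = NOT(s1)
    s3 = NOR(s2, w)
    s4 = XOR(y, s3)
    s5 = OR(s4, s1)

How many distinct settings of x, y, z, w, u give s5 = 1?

22

s5 = OR(s4, s1) must be 1, so at least one of s4, s1 is 1.
Enumerating the 32 input combinations, 22 give s5 = 1 and 10 give s5 = 0.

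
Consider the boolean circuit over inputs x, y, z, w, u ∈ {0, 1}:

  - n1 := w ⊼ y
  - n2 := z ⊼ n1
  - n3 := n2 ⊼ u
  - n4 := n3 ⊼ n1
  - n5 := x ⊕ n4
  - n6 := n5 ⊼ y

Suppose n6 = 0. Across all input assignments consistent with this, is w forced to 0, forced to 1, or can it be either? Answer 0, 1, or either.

Both values of w occur among assignments with n6 = 0:
  w=0: x=0, y=1, z=0, w=0, u=1
  w=1: x=0, y=1, z=0, w=1, u=0

either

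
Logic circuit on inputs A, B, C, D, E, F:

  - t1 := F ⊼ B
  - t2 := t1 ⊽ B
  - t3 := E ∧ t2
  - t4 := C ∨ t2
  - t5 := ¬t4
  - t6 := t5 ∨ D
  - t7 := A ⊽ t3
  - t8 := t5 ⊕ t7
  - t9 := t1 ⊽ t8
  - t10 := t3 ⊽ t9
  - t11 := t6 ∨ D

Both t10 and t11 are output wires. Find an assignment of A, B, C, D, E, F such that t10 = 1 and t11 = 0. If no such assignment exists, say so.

Check with A=1, B=0, C=1, D=0, E=0, F=1:
t1 = F ⊼ B = 1 ⊼ 0 = 1
t2 = t1 ⊽ B = 1 ⊽ 0 = 0
t3 = E ∧ t2 = 0 ∧ 0 = 0
t4 = C ∨ t2 = 1 ∨ 0 = 1
t5 = ¬t4 = ¬1 = 0
t6 = t5 ∨ D = 0 ∨ 0 = 0
t7 = A ⊽ t3 = 1 ⊽ 0 = 0
t8 = t5 ⊕ t7 = 0 ⊕ 0 = 0
t9 = t1 ⊽ t8 = 1 ⊽ 0 = 0
t10 = t3 ⊽ t9 = 0 ⊽ 0 = 1
t11 = t6 ∨ D = 0 ∨ 0 = 0
So t10 = 1 and t11 = 0.

A=1, B=0, C=1, D=0, E=0, F=1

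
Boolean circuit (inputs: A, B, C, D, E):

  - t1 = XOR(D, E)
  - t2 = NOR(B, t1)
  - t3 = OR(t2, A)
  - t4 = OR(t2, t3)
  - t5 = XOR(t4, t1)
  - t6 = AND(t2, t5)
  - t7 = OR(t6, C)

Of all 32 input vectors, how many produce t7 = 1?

t7 = OR(t6, C) must be 1, so at least one of t6, C is 1.
Enumerating the 32 input combinations, 20 give t7 = 1 and 12 give t7 = 0.

20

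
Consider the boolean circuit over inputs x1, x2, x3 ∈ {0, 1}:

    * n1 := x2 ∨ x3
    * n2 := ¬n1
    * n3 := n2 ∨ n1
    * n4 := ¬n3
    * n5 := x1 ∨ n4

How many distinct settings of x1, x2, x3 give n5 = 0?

4

n5 = x1 ∨ n4 must be 0, so both x1 = 0 and n4 = 0.
Satisfying assignments:
  x1=0, x2=0, x3=0
  x1=0, x2=0, x3=1
  x1=0, x2=1, x3=0
  x1=0, x2=1, x3=1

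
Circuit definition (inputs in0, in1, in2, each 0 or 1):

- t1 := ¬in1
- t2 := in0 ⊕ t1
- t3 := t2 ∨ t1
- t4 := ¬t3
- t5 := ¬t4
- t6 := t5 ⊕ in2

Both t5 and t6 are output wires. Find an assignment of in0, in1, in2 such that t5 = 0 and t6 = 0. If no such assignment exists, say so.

in0=0, in1=1, in2=0

Check with in0=0, in1=1, in2=0:
t1 = ¬in1 = ¬1 = 0
t2 = in0 ⊕ t1 = 0 ⊕ 0 = 0
t3 = t2 ∨ t1 = 0 ∨ 0 = 0
t4 = ¬t3 = ¬0 = 1
t5 = ¬t4 = ¬1 = 0
t6 = t5 ⊕ in2 = 0 ⊕ 0 = 0
So t5 = 0 and t6 = 0.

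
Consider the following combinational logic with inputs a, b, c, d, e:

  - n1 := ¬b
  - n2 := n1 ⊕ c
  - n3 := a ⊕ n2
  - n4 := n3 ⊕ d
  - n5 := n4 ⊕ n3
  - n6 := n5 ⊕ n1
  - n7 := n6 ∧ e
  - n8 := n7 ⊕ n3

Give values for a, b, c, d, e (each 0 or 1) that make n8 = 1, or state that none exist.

a=0, b=1, c=1, d=1, e=0

Check with a=0, b=1, c=1, d=1, e=0:
n1 = ¬b = ¬1 = 0
n2 = n1 ⊕ c = 0 ⊕ 1 = 1
n3 = a ⊕ n2 = 0 ⊕ 1 = 1
n4 = n3 ⊕ d = 1 ⊕ 1 = 0
n5 = n4 ⊕ n3 = 0 ⊕ 1 = 1
n6 = n5 ⊕ n1 = 1 ⊕ 0 = 1
n7 = n6 ∧ e = 1 ∧ 0 = 0
n8 = n7 ⊕ n3 = 0 ⊕ 1 = 1
So n8 = 1 as required.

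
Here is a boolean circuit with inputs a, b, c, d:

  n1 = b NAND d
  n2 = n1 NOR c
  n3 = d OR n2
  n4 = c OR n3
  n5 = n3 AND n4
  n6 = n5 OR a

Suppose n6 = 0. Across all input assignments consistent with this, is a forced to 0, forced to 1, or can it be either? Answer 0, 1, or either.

0

n6 = n5 OR a must be 0, so both n5 = 0 and a = 0.
n5 = n3 AND n4 must be 0, so at least one of n3, n4 is 0.
Every assignment with n6 = 0 has a = 0; there are 4 such assignment(s).
  a=0, b=0, c=0, d=0
  a=0, b=0, c=1, d=0
  a=0, b=1, c=0, d=0
  a=0, b=1, c=1, d=0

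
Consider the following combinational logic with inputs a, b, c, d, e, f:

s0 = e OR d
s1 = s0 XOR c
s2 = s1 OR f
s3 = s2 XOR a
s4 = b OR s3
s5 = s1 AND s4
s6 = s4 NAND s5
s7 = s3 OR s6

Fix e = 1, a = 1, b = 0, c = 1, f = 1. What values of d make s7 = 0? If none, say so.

With e = 1, a = 1, b = 0, c = 1, f = 1 fixed, none of the 2 settings of d give s7 = 0.
For example, with d=0:
s0 = e OR d = 1 OR 0 = 1
s1 = s0 XOR c = 1 XOR 1 = 0
s2 = s1 OR f = 0 OR 1 = 1
s3 = s2 XOR a = 1 XOR 1 = 0
s4 = b OR s3 = 0 OR 0 = 0
s5 = s1 AND s4 = 0 AND 0 = 0
s6 = s4 NAND s5 = 0 NAND 0 = 1
s7 = s3 OR s6 = 0 OR 1 = 1
giving s7 = 1 ≠ 0.

no solution exists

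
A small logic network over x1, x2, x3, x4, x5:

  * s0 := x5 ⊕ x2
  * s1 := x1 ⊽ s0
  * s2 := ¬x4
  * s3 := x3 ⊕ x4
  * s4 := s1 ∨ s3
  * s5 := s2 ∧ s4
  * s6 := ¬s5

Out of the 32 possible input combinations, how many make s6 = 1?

s6 = ¬s5 must be 1, so s5 = 0.
Enumerating the 32 input combinations, 22 give s6 = 1 and 10 give s6 = 0.

22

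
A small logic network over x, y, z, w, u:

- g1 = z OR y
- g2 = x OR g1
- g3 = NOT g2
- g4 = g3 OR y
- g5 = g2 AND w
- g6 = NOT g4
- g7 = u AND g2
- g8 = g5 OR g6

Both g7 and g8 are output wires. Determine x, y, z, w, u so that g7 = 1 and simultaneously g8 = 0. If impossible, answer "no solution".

x=1 y=1 z=0 w=0 u=1

Check with x=1 y=1 z=0 w=0 u=1:
g1 = z OR y = 0 OR 1 = 1
g2 = x OR g1 = 1 OR 1 = 1
g3 = NOT g2 = NOT 1 = 0
g4 = g3 OR y = 0 OR 1 = 1
g5 = g2 AND w = 1 AND 0 = 0
g6 = NOT g4 = NOT 1 = 0
g7 = u AND g2 = 1 AND 1 = 1
g8 = g5 OR g6 = 0 OR 0 = 0
So g7 = 1 and g8 = 0.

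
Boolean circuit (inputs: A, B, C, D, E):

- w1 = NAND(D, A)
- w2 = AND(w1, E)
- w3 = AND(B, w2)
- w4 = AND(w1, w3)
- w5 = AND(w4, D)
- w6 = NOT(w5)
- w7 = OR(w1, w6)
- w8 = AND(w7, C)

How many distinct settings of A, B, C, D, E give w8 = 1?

w8 = AND(w7, C) must be 1, so both w7 = 1 and C = 1.
w7 = OR(w1, w6) must be 1, so at least one of w1, w6 is 1.
Enumerating the 32 input combinations, 16 give w8 = 1 and 16 give w8 = 0.

16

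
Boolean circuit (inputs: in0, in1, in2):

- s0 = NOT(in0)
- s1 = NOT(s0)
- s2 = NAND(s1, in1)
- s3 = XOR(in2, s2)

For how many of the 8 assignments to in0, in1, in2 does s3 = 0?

s3 = XOR(in2, s2) must be 0, so in2 and s2 are equal.
Enumerating the 8 input combinations, 4 give s3 = 0 and 4 give s3 = 1.

4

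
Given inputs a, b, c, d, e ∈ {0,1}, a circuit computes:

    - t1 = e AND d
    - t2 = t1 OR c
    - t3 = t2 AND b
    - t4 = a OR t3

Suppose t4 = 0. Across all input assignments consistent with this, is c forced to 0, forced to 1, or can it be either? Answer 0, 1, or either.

Both values of c occur among assignments with t4 = 0:
  c=0: a=0, b=0, c=0, d=0, e=0
  c=1: a=0, b=0, c=1, d=0, e=0

either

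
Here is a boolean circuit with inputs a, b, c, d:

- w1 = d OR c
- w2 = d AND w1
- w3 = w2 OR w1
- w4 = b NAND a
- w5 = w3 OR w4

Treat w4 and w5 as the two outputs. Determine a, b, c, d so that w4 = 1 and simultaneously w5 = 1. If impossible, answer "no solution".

Check with a=0 b=1 c=0 d=1:
w1 = d OR c = 1 OR 0 = 1
w2 = d AND w1 = 1 AND 1 = 1
w3 = w2 OR w1 = 1 OR 1 = 1
w4 = b NAND a = 1 NAND 0 = 1
w5 = w3 OR w4 = 1 OR 1 = 1
So w4 = 1 and w5 = 1.

a=0 b=1 c=0 d=1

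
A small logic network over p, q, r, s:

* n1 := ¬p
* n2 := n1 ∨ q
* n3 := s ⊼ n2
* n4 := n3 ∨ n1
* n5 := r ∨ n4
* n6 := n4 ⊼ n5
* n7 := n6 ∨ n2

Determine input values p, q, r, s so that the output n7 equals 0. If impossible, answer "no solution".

n7 = n6 ∨ n2 must be 0, so both n6 = 0 and n2 = 0.
Check with p=1, q=0, r=0, s=0:
n1 = ¬p = ¬1 = 0
n2 = n1 ∨ q = 0 ∨ 0 = 0
n3 = s ⊼ n2 = 0 ⊼ 0 = 1
n4 = n3 ∨ n1 = 1 ∨ 0 = 1
n5 = r ∨ n4 = 0 ∨ 1 = 1
n6 = n4 ⊼ n5 = 1 ⊼ 1 = 0
n7 = n6 ∨ n2 = 0 ∨ 0 = 0
So n7 = 0 as required.

p=1, q=0, r=0, s=0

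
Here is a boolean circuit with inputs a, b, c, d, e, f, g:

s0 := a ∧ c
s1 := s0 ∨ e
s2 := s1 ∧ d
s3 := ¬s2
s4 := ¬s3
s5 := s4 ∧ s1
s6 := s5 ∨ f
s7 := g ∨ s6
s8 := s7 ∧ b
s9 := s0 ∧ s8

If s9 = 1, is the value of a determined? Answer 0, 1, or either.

s9 = s0 ∧ s8 must be 1, so both s0 = 1 and s8 = 1.
s0 = a ∧ c must be 1, so both a = 1 and c = 1.
s8 = s7 ∧ b must be 1, so both s7 = 1 and b = 1.
Every assignment with s9 = 1 has a = 1; there are 14 such assignment(s).

1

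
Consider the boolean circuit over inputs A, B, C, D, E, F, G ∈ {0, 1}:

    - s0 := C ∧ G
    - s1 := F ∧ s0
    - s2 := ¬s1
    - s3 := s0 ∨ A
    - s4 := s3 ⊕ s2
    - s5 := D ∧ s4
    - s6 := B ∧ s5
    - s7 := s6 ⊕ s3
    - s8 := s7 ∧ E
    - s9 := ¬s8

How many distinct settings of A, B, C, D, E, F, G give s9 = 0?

s9 = ¬s8 must be 0, so s8 = 1.
Enumerating the 128 input combinations, 44 give s9 = 0 and 84 give s9 = 1.

44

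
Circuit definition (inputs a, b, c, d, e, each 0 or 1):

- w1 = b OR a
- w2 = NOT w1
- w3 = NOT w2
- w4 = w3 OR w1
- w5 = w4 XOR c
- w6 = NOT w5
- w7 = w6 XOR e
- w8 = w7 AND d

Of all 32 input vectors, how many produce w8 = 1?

w8 = w7 AND d must be 1, so both w7 = 1 and d = 1.
w7 = w6 XOR e must be 1, so w6 and e differ.
Enumerating the 32 input combinations, 8 give w8 = 1 and 24 give w8 = 0.

8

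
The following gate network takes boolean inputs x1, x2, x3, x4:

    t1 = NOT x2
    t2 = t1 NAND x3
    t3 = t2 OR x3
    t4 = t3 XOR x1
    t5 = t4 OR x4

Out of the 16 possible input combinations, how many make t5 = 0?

t5 = t4 OR x4 must be 0, so both t4 = 0 and x4 = 0.
t4 = t3 XOR x1 must be 0, so t3 and x1 are equal.
Satisfying assignments:
  x1=1, x2=0, x3=0, x4=0
  x1=1, x2=0, x3=1, x4=0
  x1=1, x2=1, x3=0, x4=0
  x1=1, x2=1, x3=1, x4=0

4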